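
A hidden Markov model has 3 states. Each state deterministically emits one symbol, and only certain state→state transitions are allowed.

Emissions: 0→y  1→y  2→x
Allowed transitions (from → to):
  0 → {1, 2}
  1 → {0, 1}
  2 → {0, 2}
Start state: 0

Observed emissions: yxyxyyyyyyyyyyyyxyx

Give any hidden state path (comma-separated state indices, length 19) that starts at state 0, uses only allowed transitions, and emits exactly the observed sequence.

0,2,0,2,0,1,0,1,1,1,1,0,1,0,1,0,2,0,2

  pos 0: y in {0,1}, choose 0; start
  pos 1: x in {2}, choose 2; 0->2 ok
  pos 2: y in {0,1}, choose 0; 2->0 ok
  pos 3: x in {2}, choose 2; 0->2 ok
  pos 4: y in {0,1}, choose 0; 2->0 ok
  pos 5: y in {0,1}, choose 1; 0->1 ok
  pos 6: y in {0,1}, choose 0; 1->0 ok
  pos 7: y in {0,1}, choose 1; 0->1 ok
  pos 8: y in {0,1}, choose 1; 1->1 ok
  pos 9: y in {0,1}, choose 1; 1->1 ok
  pos 10: y in {0,1}, choose 1; 1->1 ok
  pos 11: y in {0,1}, choose 0; 1->0 ok
  pos 12: y in {0,1}, choose 1; 0->1 ok
  pos 13: y in {0,1}, choose 0; 1->0 ok
  pos 14: y in {0,1}, choose 1; 0->1 ok
  pos 15: y in {0,1}, choose 0; 1->0 ok
  pos 16: x in {2}, choose 2; 0->2 ok
  pos 17: y in {0,1}, choose 0; 2->0 ok
  pos 18: x in {2}, choose 2; 0->2 ok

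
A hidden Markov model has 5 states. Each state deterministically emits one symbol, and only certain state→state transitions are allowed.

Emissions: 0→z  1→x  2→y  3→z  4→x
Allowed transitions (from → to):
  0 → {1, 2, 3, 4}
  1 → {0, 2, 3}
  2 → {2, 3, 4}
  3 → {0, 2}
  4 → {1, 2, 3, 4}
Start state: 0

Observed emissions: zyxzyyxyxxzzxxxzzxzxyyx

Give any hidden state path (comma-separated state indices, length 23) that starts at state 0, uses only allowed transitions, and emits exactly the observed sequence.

  pos 0: z in {0,3}, choose 0; start
  pos 1: y in {2}, choose 2; 0->2 ok
  pos 2: x in {1,4}, choose 4; 2->4 ok
  pos 3: z in {0,3}, choose 3; 4->3 ok
  pos 4: y in {2}, choose 2; 3->2 ok
  pos 5: y in {2}, choose 2; 2->2 ok
  pos 6: x in {1,4}, choose 4; 2->4 ok
  pos 7: y in {2}, choose 2; 4->2 ok
  pos 8: x in {1,4}, choose 4; 2->4 ok
  pos 9: x in {1,4}, choose 1; 4->1 ok
  pos 10: z in {0,3}, choose 3; 1->3 ok
  pos 11: z in {0,3}, choose 0; 3->0 ok
  pos 12: x in {1,4}, choose 4; 0->4 ok
  pos 13: x in {1,4}, choose 4; 4->4 ok
  pos 14: x in {1,4}, choose 1; 4->1 ok
  pos 15: z in {0,3}, choose 3; 1->3 ok
  pos 16: z in {0,3}, choose 0; 3->0 ok
  pos 17: x in {1,4}, choose 1; 0->1 ok
  pos 18: z in {0,3}, choose 0; 1->0 ok
  pos 19: x in {1,4}, choose 1; 0->1 ok
  pos 20: y in {2}, choose 2; 1->2 ok
  pos 21: y in {2}, choose 2; 2->2 ok
  pos 22: x in {1,4}, choose 4; 2->4 ok

0,2,4,3,2,2,4,2,4,1,3,0,4,4,1,3,0,1,0,1,2,2,4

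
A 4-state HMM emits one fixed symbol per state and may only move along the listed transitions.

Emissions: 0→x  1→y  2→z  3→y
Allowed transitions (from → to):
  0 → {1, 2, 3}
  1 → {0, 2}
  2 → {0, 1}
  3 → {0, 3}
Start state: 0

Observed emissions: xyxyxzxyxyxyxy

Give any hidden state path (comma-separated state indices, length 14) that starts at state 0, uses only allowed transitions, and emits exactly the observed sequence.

0,3,0,3,0,2,0,3,0,1,0,1,0,1

  t0 'x' -> {0}, take 0 (start)
  t1 'y' -> {1,3}, take 3 (0->3 ok)
  t2 'x' -> {0}, take 0 (3->0 ok)
  t3 'y' -> {1,3}, take 3 (0->3 ok)
  t4 'x' -> {0}, take 0 (3->0 ok)
  t5 'z' -> {2}, take 2 (0->2 ok)
  t6 'x' -> {0}, take 0 (2->0 ok)
  t7 'y' -> {1,3}, take 3 (0->3 ok)
  t8 'x' -> {0}, take 0 (3->0 ok)
  t9 'y' -> {1,3}, take 1 (0->1 ok)
  t10 'x' -> {0}, take 0 (1->0 ok)
  t11 'y' -> {1,3}, take 1 (0->1 ok)
  t12 'x' -> {0}, take 0 (1->0 ok)
  t13 'y' -> {1,3}, take 1 (0->1 ok)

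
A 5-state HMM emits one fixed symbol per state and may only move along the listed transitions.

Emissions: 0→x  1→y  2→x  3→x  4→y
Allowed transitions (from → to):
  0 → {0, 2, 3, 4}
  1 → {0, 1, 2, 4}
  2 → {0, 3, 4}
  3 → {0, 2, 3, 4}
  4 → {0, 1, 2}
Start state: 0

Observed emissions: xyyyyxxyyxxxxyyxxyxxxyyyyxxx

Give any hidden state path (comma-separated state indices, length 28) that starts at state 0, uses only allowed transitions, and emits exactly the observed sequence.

  pos 0: x in {0,2,3}, choose 0; start
  pos 1: y in {1,4}, choose 4; 0->4 ok
  pos 2: y in {1,4}, choose 1; 4->1 ok
  pos 3: y in {1,4}, choose 4; 1->4 ok
  pos 4: y in {1,4}, choose 1; 4->1 ok
  pos 5: x in {0,2,3}, choose 0; 1->0 ok
  pos 6: x in {0,2,3}, choose 0; 0->0 ok
  pos 7: y in {1,4}, choose 4; 0->4 ok
  pos 8: y in {1,4}, choose 1; 4->1 ok
  pos 9: x in {0,2,3}, choose 0; 1->0 ok
  pos 10: x in {0,2,3}, choose 2; 0->2 ok
  pos 11: x in {0,2,3}, choose 3; 2->3 ok
  pos 12: x in {0,2,3}, choose 3; 3->3 ok
  pos 13: y in {1,4}, choose 4; 3->4 ok
  pos 14: y in {1,4}, choose 1; 4->1 ok
  pos 15: x in {0,2,3}, choose 0; 1->0 ok
  pos 16: x in {0,2,3}, choose 2; 0->2 ok
  pos 17: y in {1,4}, choose 4; 2->4 ok
  pos 18: x in {0,2,3}, choose 2; 4->2 ok
  pos 19: x in {0,2,3}, choose 0; 2->0 ok
  pos 20: x in {0,2,3}, choose 3; 0->3 ok
  pos 21: y in {1,4}, choose 4; 3->4 ok
  pos 22: y in {1,4}, choose 1; 4->1 ok
  pos 23: y in {1,4}, choose 1; 1->1 ok
  pos 24: y in {1,4}, choose 4; 1->4 ok
  pos 25: x in {0,2,3}, choose 2; 4->2 ok
  pos 26: x in {0,2,3}, choose 3; 2->3 ok
  pos 27: x in {0,2,3}, choose 3; 3->3 ok

0,4,1,4,1,0,0,4,1,0,2,3,3,4,1,0,2,4,2,0,3,4,1,1,4,2,3,3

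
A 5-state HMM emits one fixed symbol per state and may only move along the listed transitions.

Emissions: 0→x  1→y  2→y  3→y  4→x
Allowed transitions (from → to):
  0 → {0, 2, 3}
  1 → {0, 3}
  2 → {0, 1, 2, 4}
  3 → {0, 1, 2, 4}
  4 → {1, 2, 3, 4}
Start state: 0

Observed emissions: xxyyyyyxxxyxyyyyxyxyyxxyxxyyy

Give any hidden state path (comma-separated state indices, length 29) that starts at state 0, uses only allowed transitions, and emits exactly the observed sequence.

  pos 0: x in {0,4}, choose 0; start
  pos 1: x in {0,4}, choose 0; 0->0 ok
  pos 2: y in {1,2,3}, choose 3; 0->3 ok
  pos 3: y in {1,2,3}, choose 2; 3->2 ok
  pos 4: y in {1,2,3}, choose 2; 2->2 ok
  pos 5: y in {1,2,3}, choose 2; 2->2 ok
  pos 6: y in {1,2,3}, choose 2; 2->2 ok
  pos 7: x in {0,4}, choose 4; 2->4 ok
  pos 8: x in {0,4}, choose 4; 4->4 ok
  pos 9: x in {0,4}, choose 4; 4->4 ok
  pos 10: y in {1,2,3}, choose 2; 4->2 ok
  pos 11: x in {0,4}, choose 4; 2->4 ok
  pos 12: y in {1,2,3}, choose 2; 4->2 ok
  pos 13: y in {1,2,3}, choose 2; 2->2 ok
  pos 14: y in {1,2,3}, choose 2; 2->2 ok
  pos 15: y in {1,2,3}, choose 2; 2->2 ok
  pos 16: x in {0,4}, choose 4; 2->4 ok
  pos 17: y in {1,2,3}, choose 2; 4->2 ok
  pos 18: x in {0,4}, choose 4; 2->4 ok
  pos 19: y in {1,2,3}, choose 2; 4->2 ok
  pos 20: y in {1,2,3}, choose 1; 2->1 ok
  pos 21: x in {0,4}, choose 0; 1->0 ok
  pos 22: x in {0,4}, choose 0; 0->0 ok
  pos 23: y in {1,2,3}, choose 3; 0->3 ok
  pos 24: x in {0,4}, choose 0; 3->0 ok
  pos 25: x in {0,4}, choose 0; 0->0 ok
  pos 26: y in {1,2,3}, choose 2; 0->2 ok
  pos 27: y in {1,2,3}, choose 1; 2->1 ok
  pos 28: y in {1,2,3}, choose 3; 1->3 ok

0,0,3,2,2,2,2,4,4,4,2,4,2,2,2,2,4,2,4,2,1,0,0,3,0,0,2,1,3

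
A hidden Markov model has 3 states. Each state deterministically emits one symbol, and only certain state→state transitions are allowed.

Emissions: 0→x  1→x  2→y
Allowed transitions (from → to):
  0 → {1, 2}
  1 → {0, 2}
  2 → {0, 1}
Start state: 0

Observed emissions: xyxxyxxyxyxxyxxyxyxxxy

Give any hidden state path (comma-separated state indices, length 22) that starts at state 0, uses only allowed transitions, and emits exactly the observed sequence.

  t0 'x' -> {0,1}, take 0 (start)
  t1 'y' -> {2}, take 2 (0->2 ok)
  t2 'x' -> {0,1}, take 0 (2->0 ok)
  t3 'x' -> {0,1}, take 1 (0->1 ok)
  t4 'y' -> {2}, take 2 (1->2 ok)
  t5 'x' -> {0,1}, take 1 (2->1 ok)
  t6 'x' -> {0,1}, take 0 (1->0 ok)
  t7 'y' -> {2}, take 2 (0->2 ok)
  t8 'x' -> {0,1}, take 1 (2->1 ok)
  t9 'y' -> {2}, take 2 (1->2 ok)
  t10 'x' -> {0,1}, take 0 (2->0 ok)
  t11 'x' -> {0,1}, take 1 (0->1 ok)
  t12 'y' -> {2}, take 2 (1->2 ok)
  t13 'x' -> {0,1}, take 0 (2->0 ok)
  t14 'x' -> {0,1}, take 1 (0->1 ok)
  t15 'y' -> {2}, take 2 (1->2 ok)
  t16 'x' -> {0,1}, take 1 (2->1 ok)
  t17 'y' -> {2}, take 2 (1->2 ok)
  t18 'x' -> {0,1}, take 0 (2->0 ok)
  t19 'x' -> {0,1}, take 1 (0->1 ok)
  t20 'x' -> {0,1}, take 0 (1->0 ok)
  t21 'y' -> {2}, take 2 (0->2 ok)

0,2,0,1,2,1,0,2,1,2,0,1,2,0,1,2,1,2,0,1,0,2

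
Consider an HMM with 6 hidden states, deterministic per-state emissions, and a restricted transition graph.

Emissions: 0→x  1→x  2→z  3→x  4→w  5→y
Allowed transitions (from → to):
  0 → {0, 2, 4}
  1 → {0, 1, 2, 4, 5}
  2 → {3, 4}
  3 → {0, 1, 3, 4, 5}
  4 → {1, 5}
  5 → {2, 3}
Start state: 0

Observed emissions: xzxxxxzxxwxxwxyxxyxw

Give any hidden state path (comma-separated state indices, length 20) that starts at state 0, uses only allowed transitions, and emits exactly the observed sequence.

0,2,3,1,1,0,2,3,0,4,1,1,4,1,5,3,3,5,3,4

  t0 'x' -> {0,1,3}, take 0 (start)
  t1 'z' -> {2}, take 2 (0->2 ok)
  t2 'x' -> {0,1,3}, take 3 (2->3 ok)
  t3 'x' -> {0,1,3}, take 1 (3->1 ok)
  t4 'x' -> {0,1,3}, take 1 (1->1 ok)
  t5 'x' -> {0,1,3}, take 0 (1->0 ok)
  t6 'z' -> {2}, take 2 (0->2 ok)
  t7 'x' -> {0,1,3}, take 3 (2->3 ok)
  t8 'x' -> {0,1,3}, take 0 (3->0 ok)
  t9 'w' -> {4}, take 4 (0->4 ok)
  t10 'x' -> {0,1,3}, take 1 (4->1 ok)
  t11 'x' -> {0,1,3}, take 1 (1->1 ok)
  t12 'w' -> {4}, take 4 (1->4 ok)
  t13 'x' -> {0,1,3}, take 1 (4->1 ok)
  t14 'y' -> {5}, take 5 (1->5 ok)
  t15 'x' -> {0,1,3}, take 3 (5->3 ok)
  t16 'x' -> {0,1,3}, take 3 (3->3 ok)
  t17 'y' -> {5}, take 5 (3->5 ok)
  t18 'x' -> {0,1,3}, take 3 (5->3 ok)
  t19 'w' -> {4}, take 4 (3->4 ok)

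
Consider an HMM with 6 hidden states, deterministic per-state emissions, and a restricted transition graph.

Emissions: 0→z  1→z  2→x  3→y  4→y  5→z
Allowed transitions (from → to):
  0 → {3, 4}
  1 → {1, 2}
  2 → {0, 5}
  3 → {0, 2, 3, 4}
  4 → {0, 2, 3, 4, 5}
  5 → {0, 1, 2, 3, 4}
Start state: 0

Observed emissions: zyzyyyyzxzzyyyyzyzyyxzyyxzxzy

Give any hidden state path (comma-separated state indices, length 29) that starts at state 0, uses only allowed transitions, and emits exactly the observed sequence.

  [0] z  {0,1,5}  => 0  start
  [1] y  {3,4}  => 3  0->3 ok
  [2] z  {0,1,5}  => 0  3->0 ok
  [3] y  {3,4}  => 4  0->4 ok
  [4] y  {3,4}  => 3  4->3 ok
  [5] y  {3,4}  => 4  3->4 ok
  [6] y  {3,4}  => 4  4->4 ok
  [7] z  {0,1,5}  => 5  4->5 ok
  [8] x  {2}  => 2  5->2 ok
  [9] z  {0,1,5}  => 5  2->5 ok
  [10] z  {0,1,5}  => 0  5->0 ok
  [11] y  {3,4}  => 4  0->4 ok
  [12] y  {3,4}  => 3  4->3 ok
  [13] y  {3,4}  => 4  3->4 ok
  [14] y  {3,4}  => 3  4->3 ok
  [15] z  {0,1,5}  => 0  3->0 ok
  [16] y  {3,4}  => 3  0->3 ok
  [17] z  {0,1,5}  => 0  3->0 ok
  [18] y  {3,4}  => 4  0->4 ok
  [19] y  {3,4}  => 3  4->3 ok
  [20] x  {2}  => 2  3->2 ok
  [21] z  {0,1,5}  => 5  2->5 ok
  [22] y  {3,4}  => 3  5->3 ok
  [23] y  {3,4}  => 3  3->3 ok
  [24] x  {2}  => 2  3->2 ok
  [25] z  {0,1,5}  => 5  2->5 ok
  [26] x  {2}  => 2  5->2 ok
  [27] z  {0,1,5}  => 5  2->5 ok
  [28] y  {3,4}  => 4  5->4 ok

0,3,0,4,3,4,4,5,2,5,0,4,3,4,3,0,3,0,4,3,2,5,3,3,2,5,2,5,4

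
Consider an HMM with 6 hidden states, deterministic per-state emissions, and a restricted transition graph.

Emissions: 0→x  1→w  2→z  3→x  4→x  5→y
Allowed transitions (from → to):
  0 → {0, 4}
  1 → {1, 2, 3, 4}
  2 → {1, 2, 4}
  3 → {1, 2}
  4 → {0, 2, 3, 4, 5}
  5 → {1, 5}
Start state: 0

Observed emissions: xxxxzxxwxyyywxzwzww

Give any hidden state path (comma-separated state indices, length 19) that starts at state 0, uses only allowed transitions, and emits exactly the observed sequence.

  t0 'x' -> {0,3,4}, take 0 (start)
  t1 'x' -> {0,3,4}, take 0 (0->0 ok)
  t2 'x' -> {0,3,4}, take 0 (0->0 ok)
  t3 'x' -> {0,3,4}, take 4 (0->4 ok)
  t4 'z' -> {2}, take 2 (4->2 ok)
  t5 'x' -> {0,3,4}, take 4 (2->4 ok)
  t6 'x' -> {0,3,4}, take 3 (4->3 ok)
  t7 'w' -> {1}, take 1 (3->1 ok)
  t8 'x' -> {0,3,4}, take 4 (1->4 ok)
  t9 'y' -> {5}, take 5 (4->5 ok)
  t10 'y' -> {5}, take 5 (5->5 ok)
  t11 'y' -> {5}, take 5 (5->5 ok)
  t12 'w' -> {1}, take 1 (5->1 ok)
  t13 'x' -> {0,3,4}, take 3 (1->3 ok)
  t14 'z' -> {2}, take 2 (3->2 ok)
  t15 'w' -> {1}, take 1 (2->1 ok)
  t16 'z' -> {2}, take 2 (1->2 ok)
  t17 'w' -> {1}, take 1 (2->1 ok)
  t18 'w' -> {1}, take 1 (1->1 ok)

0,0,0,4,2,4,3,1,4,5,5,5,1,3,2,1,2,1,1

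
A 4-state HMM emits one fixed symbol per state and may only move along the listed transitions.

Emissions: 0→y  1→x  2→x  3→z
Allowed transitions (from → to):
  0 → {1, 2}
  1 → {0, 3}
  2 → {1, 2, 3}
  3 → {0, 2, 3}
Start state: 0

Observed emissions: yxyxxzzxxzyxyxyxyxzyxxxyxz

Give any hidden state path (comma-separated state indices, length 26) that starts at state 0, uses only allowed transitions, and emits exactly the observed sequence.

  pos 0: y in {0}, choose 0; start
  pos 1: x in {1,2}, choose 1; 0->1 ok
  pos 2: y in {0}, choose 0; 1->0 ok
  pos 3: x in {1,2}, choose 2; 0->2 ok
  pos 4: x in {1,2}, choose 1; 2->1 ok
  pos 5: z in {3}, choose 3; 1->3 ok
  pos 6: z in {3}, choose 3; 3->3 ok
  pos 7: x in {1,2}, choose 2; 3->2 ok
  pos 8: x in {1,2}, choose 2; 2->2 ok
  pos 9: z in {3}, choose 3; 2->3 ok
  pos 10: y in {0}, choose 0; 3->0 ok
  pos 11: x in {1,2}, choose 1; 0->1 ok
  pos 12: y in {0}, choose 0; 1->0 ok
  pos 13: x in {1,2}, choose 1; 0->1 ok
  pos 14: y in {0}, choose 0; 1->0 ok
  pos 15: x in {1,2}, choose 1; 0->1 ok
  pos 16: y in {0}, choose 0; 1->0 ok
  pos 17: x in {1,2}, choose 2; 0->2 ok
  pos 18: z in {3}, choose 3; 2->3 ok
  pos 19: y in {0}, choose 0; 3->0 ok
  pos 20: x in {1,2}, choose 2; 0->2 ok
  pos 21: x in {1,2}, choose 2; 2->2 ok
  pos 22: x in {1,2}, choose 1; 2->1 ok
  pos 23: y in {0}, choose 0; 1->0 ok
  pos 24: x in {1,2}, choose 1; 0->1 ok
  pos 25: z in {3}, choose 3; 1->3 ok

0,1,0,2,1,3,3,2,2,3,0,1,0,1,0,1,0,2,3,0,2,2,1,0,1,3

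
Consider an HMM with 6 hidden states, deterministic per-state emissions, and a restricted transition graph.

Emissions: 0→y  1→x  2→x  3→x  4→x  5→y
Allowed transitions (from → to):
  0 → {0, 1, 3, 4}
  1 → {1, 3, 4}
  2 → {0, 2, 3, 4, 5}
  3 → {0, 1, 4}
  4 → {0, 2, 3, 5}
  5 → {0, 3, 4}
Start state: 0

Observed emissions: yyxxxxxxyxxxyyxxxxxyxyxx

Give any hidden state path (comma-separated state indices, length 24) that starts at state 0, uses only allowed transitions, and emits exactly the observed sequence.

0,0,1,1,3,1,4,2,0,4,2,4,5,0,3,1,3,1,3,0,4,0,1,4

  [0] y  {0,5}  => 0  start
  [1] y  {0,5}  => 0  0->0 ok
  [2] x  {1,2,3,4}  => 1  0->1 ok
  [3] x  {1,2,3,4}  => 1  1->1 ok
  [4] x  {1,2,3,4}  => 3  1->3 ok
  [5] x  {1,2,3,4}  => 1  3->1 ok
  [6] x  {1,2,3,4}  => 4  1->4 ok
  [7] x  {1,2,3,4}  => 2  4->2 ok
  [8] y  {0,5}  => 0  2->0 ok
  [9] x  {1,2,3,4}  => 4  0->4 ok
  [10] x  {1,2,3,4}  => 2  4->2 ok
  [11] x  {1,2,3,4}  => 4  2->4 ok
  [12] y  {0,5}  => 5  4->5 ok
  [13] y  {0,5}  => 0  5->0 ok
  [14] x  {1,2,3,4}  => 3  0->3 ok
  [15] x  {1,2,3,4}  => 1  3->1 ok
  [16] x  {1,2,3,4}  => 3  1->3 ok
  [17] x  {1,2,3,4}  => 1  3->1 ok
  [18] x  {1,2,3,4}  => 3  1->3 ok
  [19] y  {0,5}  => 0  3->0 ok
  [20] x  {1,2,3,4}  => 4  0->4 ok
  [21] y  {0,5}  => 0  4->0 ok
  [22] x  {1,2,3,4}  => 1  0->1 ok
  [23] x  {1,2,3,4}  => 4  1->4 ok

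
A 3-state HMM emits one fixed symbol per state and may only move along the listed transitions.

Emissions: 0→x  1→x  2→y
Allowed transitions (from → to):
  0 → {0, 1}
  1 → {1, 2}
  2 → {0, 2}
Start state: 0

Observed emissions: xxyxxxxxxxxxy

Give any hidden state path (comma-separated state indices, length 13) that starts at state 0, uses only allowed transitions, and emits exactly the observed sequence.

  0: obs=x cand={0,1} pick 0 [start]
  1: obs=x cand={0,1} pick 1 [0->1 ok]
  2: obs=y cand={2} pick 2 [1->2 ok]
  3: obs=x cand={0,1} pick 0 [2->0 ok]
  4: obs=x cand={0,1} pick 0 [0->0 ok]
  5: obs=x cand={0,1} pick 0 [0->0 ok]
  6: obs=x cand={0,1} pick 0 [0->0 ok]
  7: obs=x cand={0,1} pick 1 [0->1 ok]
  8: obs=x cand={0,1} pick 1 [1->1 ok]
  9: obs=x cand={0,1} pick 1 [1->1 ok]
  10: obs=x cand={0,1} pick 1 [1->1 ok]
  11: obs=x cand={0,1} pick 1 [1->1 ok]
  12: obs=y cand={2} pick 2 [1->2 ok]

0,1,2,0,0,0,0,1,1,1,1,1,2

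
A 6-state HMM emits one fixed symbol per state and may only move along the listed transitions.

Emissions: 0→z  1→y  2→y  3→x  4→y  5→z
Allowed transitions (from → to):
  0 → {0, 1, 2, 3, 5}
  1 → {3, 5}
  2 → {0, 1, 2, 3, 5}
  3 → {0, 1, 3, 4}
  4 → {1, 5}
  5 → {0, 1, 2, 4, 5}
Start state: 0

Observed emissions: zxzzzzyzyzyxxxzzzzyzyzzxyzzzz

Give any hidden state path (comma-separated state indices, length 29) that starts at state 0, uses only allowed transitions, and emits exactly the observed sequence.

  pos 0: z in {0,5}, choose 0; start
  pos 1: x in {3}, choose 3; 0->3 ok
  pos 2: z in {0,5}, choose 0; 3->0 ok
  pos 3: z in {0,5}, choose 5; 0->5 ok
  pos 4: z in {0,5}, choose 5; 5->5 ok
  pos 5: z in {0,5}, choose 5; 5->5 ok
  pos 6: y in {1,2,4}, choose 2; 5->2 ok
  pos 7: z in {0,5}, choose 5; 2->5 ok
  pos 8: y in {1,2,4}, choose 4; 5->4 ok
  pos 9: z in {0,5}, choose 5; 4->5 ok
  pos 10: y in {1,2,4}, choose 1; 5->1 ok
  pos 11: x in {3}, choose 3; 1->3 ok
  pos 12: x in {3}, choose 3; 3->3 ok
  pos 13: x in {3}, choose 3; 3->3 ok
  pos 14: z in {0,5}, choose 0; 3->0 ok
  pos 15: z in {0,5}, choose 5; 0->5 ok
  pos 16: z in {0,5}, choose 5; 5->5 ok
  pos 17: z in {0,5}, choose 5; 5->5 ok
  pos 18: y in {1,2,4}, choose 1; 5->1 ok
  pos 19: z in {0,5}, choose 5; 1->5 ok
  pos 20: y in {1,2,4}, choose 1; 5->1 ok
  pos 21: z in {0,5}, choose 5; 1->5 ok
  pos 22: z in {0,5}, choose 0; 5->0 ok
  pos 23: x in {3}, choose 3; 0->3 ok
  pos 24: y in {1,2,4}, choose 1; 3->1 ok
  pos 25: z in {0,5}, choose 5; 1->5 ok
  pos 26: z in {0,5}, choose 0; 5->0 ok
  pos 27: z in {0,5}, choose 0; 0->0 ok
  pos 28: z in {0,5}, choose 5; 0->5 ok

0,3,0,5,5,5,2,5,4,5,1,3,3,3,0,5,5,5,1,5,1,5,0,3,1,5,0,0,5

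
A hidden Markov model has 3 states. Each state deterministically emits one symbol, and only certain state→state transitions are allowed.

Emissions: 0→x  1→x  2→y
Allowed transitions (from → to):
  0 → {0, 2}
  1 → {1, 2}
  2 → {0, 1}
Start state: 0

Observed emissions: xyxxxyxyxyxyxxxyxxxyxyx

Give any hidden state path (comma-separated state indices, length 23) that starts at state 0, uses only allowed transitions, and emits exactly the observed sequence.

0,2,0,0,0,2,0,2,0,2,1,2,1,1,1,2,1,1,1,2,1,2,0

  [0] x  {0,1}  => 0  start
  [1] y  {2}  => 2  0->2 ok
  [2] x  {0,1}  => 0  2->0 ok
  [3] x  {0,1}  => 0  0->0 ok
  [4] x  {0,1}  => 0  0->0 ok
  [5] y  {2}  => 2  0->2 ok
  [6] x  {0,1}  => 0  2->0 ok
  [7] y  {2}  => 2  0->2 ok
  [8] x  {0,1}  => 0  2->0 ok
  [9] y  {2}  => 2  0->2 ok
  [10] x  {0,1}  => 1  2->1 ok
  [11] y  {2}  => 2  1->2 ok
  [12] x  {0,1}  => 1  2->1 ok
  [13] x  {0,1}  => 1  1->1 ok
  [14] x  {0,1}  => 1  1->1 ok
  [15] y  {2}  => 2  1->2 ok
  [16] x  {0,1}  => 1  2->1 ok
  [17] x  {0,1}  => 1  1->1 ok
  [18] x  {0,1}  => 1  1->1 ok
  [19] y  {2}  => 2  1->2 ok
  [20] x  {0,1}  => 1  2->1 ok
  [21] y  {2}  => 2  1->2 ok
  [22] x  {0,1}  => 0  2->0 ok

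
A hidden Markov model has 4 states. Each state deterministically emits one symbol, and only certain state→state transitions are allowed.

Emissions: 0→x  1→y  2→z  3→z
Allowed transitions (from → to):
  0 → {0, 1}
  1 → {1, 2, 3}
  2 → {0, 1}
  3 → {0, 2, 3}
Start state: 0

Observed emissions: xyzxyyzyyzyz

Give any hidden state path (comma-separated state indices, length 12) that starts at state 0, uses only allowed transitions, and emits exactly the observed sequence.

0,1,3,0,1,1,2,1,1,2,1,3

  [0] x  {0}  => 0  start
  [1] y  {1}  => 1  0->1 ok
  [2] z  {2,3}  => 3  1->3 ok
  [3] x  {0}  => 0  3->0 ok
  [4] y  {1}  => 1  0->1 ok
  [5] y  {1}  => 1  1->1 ok
  [6] z  {2,3}  => 2  1->2 ok
  [7] y  {1}  => 1  2->1 ok
  [8] y  {1}  => 1  1->1 ok
  [9] z  {2,3}  => 2  1->2 ok
  [10] y  {1}  => 1  2->1 ok
  [11] z  {2,3}  => 3  1->3 ok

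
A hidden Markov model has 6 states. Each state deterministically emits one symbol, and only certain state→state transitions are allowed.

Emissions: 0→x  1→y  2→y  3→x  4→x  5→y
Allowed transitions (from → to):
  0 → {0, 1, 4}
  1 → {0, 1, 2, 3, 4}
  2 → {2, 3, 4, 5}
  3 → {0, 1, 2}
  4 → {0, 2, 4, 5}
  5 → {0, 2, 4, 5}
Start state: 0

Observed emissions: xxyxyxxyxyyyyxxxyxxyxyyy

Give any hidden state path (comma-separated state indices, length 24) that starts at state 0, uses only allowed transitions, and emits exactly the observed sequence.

0,0,1,0,1,3,0,1,3,2,5,2,2,4,0,4,5,0,0,1,3,2,5,5

  pos 0: x in {0,3,4}, choose 0; start
  pos 1: x in {0,3,4}, choose 0; 0->0 ok
  pos 2: y in {1,2,5}, choose 1; 0->1 ok
  pos 3: x in {0,3,4}, choose 0; 1->0 ok
  pos 4: y in {1,2,5}, choose 1; 0->1 ok
  pos 5: x in {0,3,4}, choose 3; 1->3 ok
  pos 6: x in {0,3,4}, choose 0; 3->0 ok
  pos 7: y in {1,2,5}, choose 1; 0->1 ok
  pos 8: x in {0,3,4}, choose 3; 1->3 ok
  pos 9: y in {1,2,5}, choose 2; 3->2 ok
  pos 10: y in {1,2,5}, choose 5; 2->5 ok
  pos 11: y in {1,2,5}, choose 2; 5->2 ok
  pos 12: y in {1,2,5}, choose 2; 2->2 ok
  pos 13: x in {0,3,4}, choose 4; 2->4 ok
  pos 14: x in {0,3,4}, choose 0; 4->0 ok
  pos 15: x in {0,3,4}, choose 4; 0->4 ok
  pos 16: y in {1,2,5}, choose 5; 4->5 ok
  pos 17: x in {0,3,4}, choose 0; 5->0 ok
  pos 18: x in {0,3,4}, choose 0; 0->0 ok
  pos 19: y in {1,2,5}, choose 1; 0->1 ok
  pos 20: x in {0,3,4}, choose 3; 1->3 ok
  pos 21: y in {1,2,5}, choose 2; 3->2 ok
  pos 22: y in {1,2,5}, choose 5; 2->5 ok
  pos 23: y in {1,2,5}, choose 5; 5->5 ok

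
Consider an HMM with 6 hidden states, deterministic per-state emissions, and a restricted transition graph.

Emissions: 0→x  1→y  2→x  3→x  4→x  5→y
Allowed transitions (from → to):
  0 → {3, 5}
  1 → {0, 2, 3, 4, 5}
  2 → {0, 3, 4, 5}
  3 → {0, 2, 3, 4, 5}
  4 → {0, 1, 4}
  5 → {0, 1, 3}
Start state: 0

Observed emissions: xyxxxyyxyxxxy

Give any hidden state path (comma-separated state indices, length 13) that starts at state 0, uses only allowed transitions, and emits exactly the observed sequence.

0,5,3,4,0,5,1,2,5,0,3,2,5

  pos 0: x in {0,2,3,4}, choose 0; start
  pos 1: y in {1,5}, choose 5; 0->5 ok
  pos 2: x in {0,2,3,4}, choose 3; 5->3 ok
  pos 3: x in {0,2,3,4}, choose 4; 3->4 ok
  pos 4: x in {0,2,3,4}, choose 0; 4->0 ok
  pos 5: y in {1,5}, choose 5; 0->5 ok
  pos 6: y in {1,5}, choose 1; 5->1 ok
  pos 7: x in {0,2,3,4}, choose 2; 1->2 ok
  pos 8: y in {1,5}, choose 5; 2->5 ok
  pos 9: x in {0,2,3,4}, choose 0; 5->0 ok
  pos 10: x in {0,2,3,4}, choose 3; 0->3 ok
  pos 11: x in {0,2,3,4}, choose 2; 3->2 ok
  pos 12: y in {1,5}, choose 5; 2->5 ok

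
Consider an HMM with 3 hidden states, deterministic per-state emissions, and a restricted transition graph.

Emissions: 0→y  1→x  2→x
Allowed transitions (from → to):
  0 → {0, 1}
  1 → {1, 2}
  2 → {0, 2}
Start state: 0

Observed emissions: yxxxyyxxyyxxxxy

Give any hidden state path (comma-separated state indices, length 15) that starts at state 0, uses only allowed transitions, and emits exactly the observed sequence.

  pos 0: y in {0}, choose 0; start
  pos 1: x in {1,2}, choose 1; 0->1 ok
  pos 2: x in {1,2}, choose 1; 1->1 ok
  pos 3: x in {1,2}, choose 2; 1->2 ok
  pos 4: y in {0}, choose 0; 2->0 ok
  pos 5: y in {0}, choose 0; 0->0 ok
  pos 6: x in {1,2}, choose 1; 0->1 ok
  pos 7: x in {1,2}, choose 2; 1->2 ok
  pos 8: y in {0}, choose 0; 2->0 ok
  pos 9: y in {0}, choose 0; 0->0 ok
  pos 10: x in {1,2}, choose 1; 0->1 ok
  pos 11: x in {1,2}, choose 1; 1->1 ok
  pos 12: x in {1,2}, choose 2; 1->2 ok
  pos 13: x in {1,2}, choose 2; 2->2 ok
  pos 14: y in {0}, choose 0; 2->0 ok

0,1,1,2,0,0,1,2,0,0,1,1,2,2,0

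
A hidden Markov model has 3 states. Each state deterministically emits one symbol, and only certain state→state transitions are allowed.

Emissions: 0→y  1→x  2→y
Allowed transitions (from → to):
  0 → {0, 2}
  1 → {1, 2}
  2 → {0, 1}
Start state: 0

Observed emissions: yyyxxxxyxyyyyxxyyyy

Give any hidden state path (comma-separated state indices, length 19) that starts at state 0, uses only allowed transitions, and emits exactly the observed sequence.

  pos 0: y in {0,2}, choose 0; start
  pos 1: y in {0,2}, choose 0; 0->0 ok
  pos 2: y in {0,2}, choose 2; 0->2 ok
  pos 3: x in {1}, choose 1; 2->1 ok
  pos 4: x in {1}, choose 1; 1->1 ok
  pos 5: x in {1}, choose 1; 1->1 ok
  pos 6: x in {1}, choose 1; 1->1 ok
  pos 7: y in {0,2}, choose 2; 1->2 ok
  pos 8: x in {1}, choose 1; 2->1 ok
  pos 9: y in {0,2}, choose 2; 1->2 ok
  pos 10: y in {0,2}, choose 0; 2->0 ok
  pos 11: y in {0,2}, choose 0; 0->0 ok
  pos 12: y in {0,2}, choose 2; 0->2 ok
  pos 13: x in {1}, choose 1; 2->1 ok
  pos 14: x in {1}, choose 1; 1->1 ok
  pos 15: y in {0,2}, choose 2; 1->2 ok
  pos 16: y in {0,2}, choose 0; 2->0 ok
  pos 17: y in {0,2}, choose 0; 0->0 ok
  pos 18: y in {0,2}, choose 2; 0->2 ok

0,0,2,1,1,1,1,2,1,2,0,0,2,1,1,2,0,0,2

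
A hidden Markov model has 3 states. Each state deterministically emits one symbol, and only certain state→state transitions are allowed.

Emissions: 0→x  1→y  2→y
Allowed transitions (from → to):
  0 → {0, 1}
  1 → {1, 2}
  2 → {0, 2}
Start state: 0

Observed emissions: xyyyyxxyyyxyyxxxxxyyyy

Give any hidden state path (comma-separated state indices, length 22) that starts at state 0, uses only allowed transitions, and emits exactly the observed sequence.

  t0 'x' -> {0}, take 0 (start)
  t1 'y' -> {1,2}, take 1 (0->1 ok)
  t2 'y' -> {1,2}, take 2 (1->2 ok)
  t3 'y' -> {1,2}, take 2 (2->2 ok)
  t4 'y' -> {1,2}, take 2 (2->2 ok)
  t5 'x' -> {0}, take 0 (2->0 ok)
  t6 'x' -> {0}, take 0 (0->0 ok)
  t7 'y' -> {1,2}, take 1 (0->1 ok)
  t8 'y' -> {1,2}, take 1 (1->1 ok)
  t9 'y' -> {1,2}, take 2 (1->2 ok)
  t10 'x' -> {0}, take 0 (2->0 ok)
  t11 'y' -> {1,2}, take 1 (0->1 ok)
  t12 'y' -> {1,2}, take 2 (1->2 ok)
  t13 'x' -> {0}, take 0 (2->0 ok)
  t14 'x' -> {0}, take 0 (0->0 ok)
  t15 'x' -> {0}, take 0 (0->0 ok)
  t16 'x' -> {0}, take 0 (0->0 ok)
  t17 'x' -> {0}, take 0 (0->0 ok)
  t18 'y' -> {1,2}, take 1 (0->1 ok)
  t19 'y' -> {1,2}, take 1 (1->1 ok)
  t20 'y' -> {1,2}, take 1 (1->1 ok)
  t21 'y' -> {1,2}, take 1 (1->1 ok)

0,1,2,2,2,0,0,1,1,2,0,1,2,0,0,0,0,0,1,1,1,1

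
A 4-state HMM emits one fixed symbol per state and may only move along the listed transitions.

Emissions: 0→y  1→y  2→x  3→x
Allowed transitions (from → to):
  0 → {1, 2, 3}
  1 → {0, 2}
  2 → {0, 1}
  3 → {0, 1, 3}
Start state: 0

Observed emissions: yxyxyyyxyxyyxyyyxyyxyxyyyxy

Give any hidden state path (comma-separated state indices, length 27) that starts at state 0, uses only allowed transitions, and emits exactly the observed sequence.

  0: obs=y cand={0,1} pick 0 [start]
  1: obs=x cand={2,3} pick 3 [0->3 ok]
  2: obs=y cand={0,1} pick 0 [3->0 ok]
  3: obs=x cand={2,3} pick 2 [0->2 ok]
  4: obs=y cand={0,1} pick 0 [2->0 ok]
  5: obs=y cand={0,1} pick 1 [0->1 ok]
  6: obs=y cand={0,1} pick 0 [1->0 ok]
  7: obs=x cand={2,3} pick 2 [0->2 ok]
  8: obs=y cand={0,1} pick 0 [2->0 ok]
  9: obs=x cand={2,3} pick 2 [0->2 ok]
  10: obs=y cand={0,1} pick 1 [2->1 ok]
  11: obs=y cand={0,1} pick 0 [1->0 ok]
  12: obs=x cand={2,3} pick 2 [0->2 ok]
  13: obs=y cand={0,1} pick 1 [2->1 ok]
  14: obs=y cand={0,1} pick 0 [1->0 ok]
  15: obs=y cand={0,1} pick 1 [0->1 ok]
  16: obs=x cand={2,3} pick 2 [1->2 ok]
  17: obs=y cand={0,1} pick 1 [2->1 ok]
  18: obs=y cand={0,1} pick 0 [1->0 ok]
  19: obs=x cand={2,3} pick 2 [0->2 ok]
  20: obs=y cand={0,1} pick 1 [2->1 ok]
  21: obs=x cand={2,3} pick 2 [1->2 ok]
  22: obs=y cand={0,1} pick 1 [2->1 ok]
  23: obs=y cand={0,1} pick 0 [1->0 ok]
  24: obs=y cand={0,1} pick 1 [0->1 ok]
  25: obs=x cand={2,3} pick 2 [1->2 ok]
  26: obs=y cand={0,1} pick 0 [2->0 ok]

0,3,0,2,0,1,0,2,0,2,1,0,2,1,0,1,2,1,0,2,1,2,1,0,1,2,0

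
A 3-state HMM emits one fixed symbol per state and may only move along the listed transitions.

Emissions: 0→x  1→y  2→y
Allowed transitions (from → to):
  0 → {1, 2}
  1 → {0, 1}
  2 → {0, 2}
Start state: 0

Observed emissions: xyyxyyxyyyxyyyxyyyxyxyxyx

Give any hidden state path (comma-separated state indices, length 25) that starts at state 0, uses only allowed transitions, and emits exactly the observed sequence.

  0: obs=x cand={0} pick 0 [start]
  1: obs=y cand={1,2} pick 1 [0->1 ok]
  2: obs=y cand={1,2} pick 1 [1->1 ok]
  3: obs=x cand={0} pick 0 [1->0 ok]
  4: obs=y cand={1,2} pick 2 [0->2 ok]
  5: obs=y cand={1,2} pick 2 [2->2 ok]
  6: obs=x cand={0} pick 0 [2->0 ok]
  7: obs=y cand={1,2} pick 1 [0->1 ok]
  8: obs=y cand={1,2} pick 1 [1->1 ok]
  9: obs=y cand={1,2} pick 1 [1->1 ok]
  10: obs=x cand={0} pick 0 [1->0 ok]
  11: obs=y cand={1,2} pick 1 [0->1 ok]
  12: obs=y cand={1,2} pick 1 [1->1 ok]
  13: obs=y cand={1,2} pick 1 [1->1 ok]
  14: obs=x cand={0} pick 0 [1->0 ok]
  15: obs=y cand={1,2} pick 2 [0->2 ok]
  16: obs=y cand={1,2} pick 2 [2->2 ok]
  17: obs=y cand={1,2} pick 2 [2->2 ok]
  18: obs=x cand={0} pick 0 [2->0 ok]
  19: obs=y cand={1,2} pick 1 [0->1 ok]
  20: obs=x cand={0} pick 0 [1->0 ok]
  21: obs=y cand={1,2} pick 1 [0->1 ok]
  22: obs=x cand={0} pick 0 [1->0 ok]
  23: obs=y cand={1,2} pick 1 [0->1 ok]
  24: obs=x cand={0} pick 0 [1->0 ok]

0,1,1,0,2,2,0,1,1,1,0,1,1,1,0,2,2,2,0,1,0,1,0,1,0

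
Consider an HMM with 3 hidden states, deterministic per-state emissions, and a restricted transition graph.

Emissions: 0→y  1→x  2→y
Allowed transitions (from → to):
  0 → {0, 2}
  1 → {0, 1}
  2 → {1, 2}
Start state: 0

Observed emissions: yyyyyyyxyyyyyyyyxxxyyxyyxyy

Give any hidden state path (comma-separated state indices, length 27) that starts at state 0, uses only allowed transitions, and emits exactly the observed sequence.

  t0 'y' -> {0,2}, take 0 (start)
  t1 'y' -> {0,2}, take 0 (0->0 ok)
  t2 'y' -> {0,2}, take 0 (0->0 ok)
  t3 'y' -> {0,2}, take 0 (0->0 ok)
  t4 'y' -> {0,2}, take 0 (0->0 ok)
  t5 'y' -> {0,2}, take 0 (0->0 ok)
  t6 'y' -> {0,2}, take 2 (0->2 ok)
  t7 'x' -> {1}, take 1 (2->1 ok)
  t8 'y' -> {0,2}, take 0 (1->0 ok)
  t9 'y' -> {0,2}, take 0 (0->0 ok)
  t10 'y' -> {0,2}, take 0 (0->0 ok)
  t11 'y' -> {0,2}, take 2 (0->2 ok)
  t12 'y' -> {0,2}, take 2 (2->2 ok)
  t13 'y' -> {0,2}, take 2 (2->2 ok)
  t14 'y' -> {0,2}, take 2 (2->2 ok)
  t15 'y' -> {0,2}, take 2 (2->2 ok)
  t16 'x' -> {1}, take 1 (2->1 ok)
  t17 'x' -> {1}, take 1 (1->1 ok)
  t18 'x' -> {1}, take 1 (1->1 ok)
  t19 'y' -> {0,2}, take 0 (1->0 ok)
  t20 'y' -> {0,2}, take 2 (0->2 ok)
  t21 'x' -> {1}, take 1 (2->1 ok)
  t22 'y' -> {0,2}, take 0 (1->0 ok)
  t23 'y' -> {0,2}, take 2 (0->2 ok)
  t24 'x' -> {1}, take 1 (2->1 ok)
  t25 'y' -> {0,2}, take 0 (1->0 ok)
  t26 'y' -> {0,2}, take 2 (0->2 ok)

0,0,0,0,0,0,2,1,0,0,0,2,2,2,2,2,1,1,1,0,2,1,0,2,1,0,2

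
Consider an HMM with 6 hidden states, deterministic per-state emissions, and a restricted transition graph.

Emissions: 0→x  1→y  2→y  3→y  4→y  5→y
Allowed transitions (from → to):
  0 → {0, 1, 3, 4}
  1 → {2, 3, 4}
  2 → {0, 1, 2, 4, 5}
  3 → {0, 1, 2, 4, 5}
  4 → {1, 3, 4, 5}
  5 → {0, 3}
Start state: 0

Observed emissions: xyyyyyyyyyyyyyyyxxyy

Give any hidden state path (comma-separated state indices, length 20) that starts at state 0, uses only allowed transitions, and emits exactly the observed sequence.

  0: obs=x cand={0} pick 0 [start]
  1: obs=y cand={1,2,3,4,5} pick 4 [0->4 ok]
  2: obs=y cand={1,2,3,4,5} pick 1 [4->1 ok]
  3: obs=y cand={1,2,3,4,5} pick 3 [1->3 ok]
  4: obs=y cand={1,2,3,4,5} pick 4 [3->4 ok]
  5: obs=y cand={1,2,3,4,5} pick 1 [4->1 ok]
  6: obs=y cand={1,2,3,4,5} pick 4 [1->4 ok]
  7: obs=y cand={1,2,3,4,5} pick 3 [4->3 ok]
  8: obs=y cand={1,2,3,4,5} pick 1 [3->1 ok]
  9: obs=y cand={1,2,3,4,5} pick 4 [1->4 ok]
  10: obs=y cand={1,2,3,4,5} pick 4 [4->4 ok]
  11: obs=y cand={1,2,3,4,5} pick 1 [4->1 ok]
  12: obs=y cand={1,2,3,4,5} pick 4 [1->4 ok]
  13: obs=y cand={1,2,3,4,5} pick 1 [4->1 ok]
  14: obs=y cand={1,2,3,4,5} pick 4 [1->4 ok]
  15: obs=y cand={1,2,3,4,5} pick 5 [4->5 ok]
  16: obs=x cand={0} pick 0 [5->0 ok]
  17: obs=x cand={0} pick 0 [0->0 ok]
  18: obs=y cand={1,2,3,4,5} pick 3 [0->3 ok]
  19: obs=y cand={1,2,3,4,5} pick 2 [3->2 ok]

0,4,1,3,4,1,4,3,1,4,4,1,4,1,4,5,0,0,3,2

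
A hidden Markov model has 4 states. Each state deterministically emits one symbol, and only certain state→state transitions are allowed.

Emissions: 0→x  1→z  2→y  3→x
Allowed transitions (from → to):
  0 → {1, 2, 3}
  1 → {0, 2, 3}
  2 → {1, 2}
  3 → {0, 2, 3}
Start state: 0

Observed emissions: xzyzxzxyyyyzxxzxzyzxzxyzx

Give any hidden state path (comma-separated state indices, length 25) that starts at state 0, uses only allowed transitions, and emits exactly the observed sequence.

  t0 'x' -> {0,3}, take 0 (start)
  t1 'z' -> {1}, take 1 (0->1 ok)
  t2 'y' -> {2}, take 2 (1->2 ok)
  t3 'z' -> {1}, take 1 (2->1 ok)
  t4 'x' -> {0,3}, take 0 (1->0 ok)
  t5 'z' -> {1}, take 1 (0->1 ok)
  t6 'x' -> {0,3}, take 0 (1->0 ok)
  t7 'y' -> {2}, take 2 (0->2 ok)
  t8 'y' -> {2}, take 2 (2->2 ok)
  t9 'y' -> {2}, take 2 (2->2 ok)
  t10 'y' -> {2}, take 2 (2->2 ok)
  t11 'z' -> {1}, take 1 (2->1 ok)
  t12 'x' -> {0,3}, take 3 (1->3 ok)
  t13 'x' -> {0,3}, take 0 (3->0 ok)
  t14 'z' -> {1}, take 1 (0->1 ok)
  t15 'x' -> {0,3}, take 0 (1->0 ok)
  t16 'z' -> {1}, take 1 (0->1 ok)
  t17 'y' -> {2}, take 2 (1->2 ok)
  t18 'z' -> {1}, take 1 (2->1 ok)
  t19 'x' -> {0,3}, take 0 (1->0 ok)
  t20 'z' -> {1}, take 1 (0->1 ok)
  t21 'x' -> {0,3}, take 0 (1->0 ok)
  t22 'y' -> {2}, take 2 (0->2 ok)
  t23 'z' -> {1}, take 1 (2->1 ok)
  t24 'x' -> {0,3}, take 0 (1->0 ok)

0,1,2,1,0,1,0,2,2,2,2,1,3,0,1,0,1,2,1,0,1,0,2,1,0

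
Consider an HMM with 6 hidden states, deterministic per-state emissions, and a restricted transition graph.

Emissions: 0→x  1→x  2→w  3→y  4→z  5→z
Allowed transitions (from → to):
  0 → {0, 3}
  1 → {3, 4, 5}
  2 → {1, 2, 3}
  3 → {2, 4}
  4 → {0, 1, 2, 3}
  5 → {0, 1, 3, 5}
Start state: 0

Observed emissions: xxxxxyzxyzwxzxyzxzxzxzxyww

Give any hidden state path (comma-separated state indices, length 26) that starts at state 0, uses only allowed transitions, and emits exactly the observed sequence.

  [0] x  {0,1}  => 0  start
  [1] x  {0,1}  => 0  0->0 ok
  [2] x  {0,1}  => 0  0->0 ok
  [3] x  {0,1}  => 0  0->0 ok
  [4] x  {0,1}  => 0  0->0 ok
  [5] y  {3}  => 3  0->3 ok
  [6] z  {4,5}  => 4  3->4 ok
  [7] x  {0,1}  => 0  4->0 ok
  [8] y  {3}  => 3  0->3 ok
  [9] z  {4,5}  => 4  3->4 ok
  [10] w  {2}  => 2  4->2 ok
  [11] x  {0,1}  => 1  2->1 ok
  [12] z  {4,5}  => 5  1->5 ok
  [13] x  {0,1}  => 0  5->0 ok
  [14] y  {3}  => 3  0->3 ok
  [15] z  {4,5}  => 4  3->4 ok
  [16] x  {0,1}  => 1  4->1 ok
  [17] z  {4,5}  => 5  1->5 ok
  [18] x  {0,1}  => 1  5->1 ok
  [19] z  {4,5}  => 4  1->4 ok
  [20] x  {0,1}  => 1  4->1 ok
  [21] z  {4,5}  => 4  1->4 ok
  [22] x  {0,1}  => 1  4->1 ok
  [23] y  {3}  => 3  1->3 ok
  [24] w  {2}  => 2  3->2 ok
  [25] w  {2}  => 2  2->2 ok

0,0,0,0,0,3,4,0,3,4,2,1,5,0,3,4,1,5,1,4,1,4,1,3,2,2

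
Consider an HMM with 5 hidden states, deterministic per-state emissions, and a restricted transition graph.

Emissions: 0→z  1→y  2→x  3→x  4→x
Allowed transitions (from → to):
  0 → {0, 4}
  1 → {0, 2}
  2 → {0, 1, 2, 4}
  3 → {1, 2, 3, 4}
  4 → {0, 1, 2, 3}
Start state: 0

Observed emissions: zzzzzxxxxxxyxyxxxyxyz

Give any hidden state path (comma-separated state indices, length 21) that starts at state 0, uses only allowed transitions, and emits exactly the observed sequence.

  [0] z  {0}  => 0  start
  [1] z  {0}  => 0  0->0 ok
  [2] z  {0}  => 0  0->0 ok
  [3] z  {0}  => 0  0->0 ok
  [4] z  {0}  => 0  0->0 ok
  [5] x  {2,3,4}  => 4  0->4 ok
  [6] x  {2,3,4}  => 3  4->3 ok
  [7] x  {2,3,4}  => 4  3->4 ok
  [8] x  {2,3,4}  => 3  4->3 ok
  [9] x  {2,3,4}  => 4  3->4 ok
  [10] x  {2,3,4}  => 2  4->2 ok
  [11] y  {1}  => 1  2->1 ok
  [12] x  {2,3,4}  => 2  1->2 ok
  [13] y  {1}  => 1  2->1 ok
  [14] x  {2,3,4}  => 2  1->2 ok
  [15] x  {2,3,4}  => 4  2->4 ok
  [16] x  {2,3,4}  => 2  4->2 ok
  [17] y  {1}  => 1  2->1 ok
  [18] x  {2,3,4}  => 2  1->2 ok
  [19] y  {1}  => 1  2->1 ok
  [20] z  {0}  => 0  1->0 ok

0,0,0,0,0,4,3,4,3,4,2,1,2,1,2,4,2,1,2,1,0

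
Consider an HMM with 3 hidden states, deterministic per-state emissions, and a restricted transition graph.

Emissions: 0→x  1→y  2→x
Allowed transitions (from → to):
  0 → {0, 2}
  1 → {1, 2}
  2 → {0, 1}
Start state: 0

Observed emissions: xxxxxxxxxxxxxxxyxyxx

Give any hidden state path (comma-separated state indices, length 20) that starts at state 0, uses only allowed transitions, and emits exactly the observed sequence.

  [0] x  {0,2}  => 0  start
  [1] x  {0,2}  => 2  0->2 ok
  [2] x  {0,2}  => 0  2->0 ok
  [3] x  {0,2}  => 2  0->2 ok
  [4] x  {0,2}  => 0  2->0 ok
  [5] x  {0,2}  => 0  0->0 ok
  [6] x  {0,2}  => 2  0->2 ok
  [7] x  {0,2}  => 0  2->0 ok
  [8] x  {0,2}  => 2  0->2 ok
  [9] x  {0,2}  => 0  2->0 ok
  [10] x  {0,2}  => 0  0->0 ok
  [11] x  {0,2}  => 2  0->2 ok
  [12] x  {0,2}  => 0  2->0 ok
  [13] x  {0,2}  => 0  0->0 ok
  [14] x  {0,2}  => 2  0->2 ok
  [15] y  {1}  => 1  2->1 ok
  [16] x  {0,2}  => 2  1->2 ok
  [17] y  {1}  => 1  2->1 ok
  [18] x  {0,2}  => 2  1->2 ok
  [19] x  {0,2}  => 0  2->0 ok

0,2,0,2,0,0,2,0,2,0,0,2,0,0,2,1,2,1,2,0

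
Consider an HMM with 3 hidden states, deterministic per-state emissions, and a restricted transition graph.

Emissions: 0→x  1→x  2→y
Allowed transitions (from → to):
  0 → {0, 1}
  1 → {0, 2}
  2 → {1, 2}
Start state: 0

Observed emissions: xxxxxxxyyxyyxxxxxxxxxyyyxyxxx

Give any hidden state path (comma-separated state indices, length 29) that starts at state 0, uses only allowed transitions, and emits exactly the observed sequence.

  t0 'x' -> {0,1}, take 0 (start)
  t1 'x' -> {0,1}, take 1 (0->1 ok)
  t2 'x' -> {0,1}, take 0 (1->0 ok)
  t3 'x' -> {0,1}, take 1 (0->1 ok)
  t4 'x' -> {0,1}, take 0 (1->0 ok)
  t5 'x' -> {0,1}, take 0 (0->0 ok)
  t6 'x' -> {0,1}, take 1 (0->1 ok)
  t7 'y' -> {2}, take 2 (1->2 ok)
  t8 'y' -> {2}, take 2 (2->2 ok)
  t9 'x' -> {0,1}, take 1 (2->1 ok)
  t10 'y' -> {2}, take 2 (1->2 ok)
  t11 'y' -> {2}, take 2 (2->2 ok)
  t12 'x' -> {0,1}, take 1 (2->1 ok)
  t13 'x' -> {0,1}, take 0 (1->0 ok)
  t14 'x' -> {0,1}, take 1 (0->1 ok)
  t15 'x' -> {0,1}, take 0 (1->0 ok)
  t16 'x' -> {0,1}, take 1 (0->1 ok)
  t17 'x' -> {0,1}, take 0 (1->0 ok)
  t18 'x' -> {0,1}, take 1 (0->1 ok)
  t19 'x' -> {0,1}, take 0 (1->0 ok)
  t20 'x' -> {0,1}, take 1 (0->1 ok)
  t21 'y' -> {2}, take 2 (1->2 ok)
  t22 'y' -> {2}, take 2 (2->2 ok)
  t23 'y' -> {2}, take 2 (2->2 ok)
  t24 'x' -> {0,1}, take 1 (2->1 ok)
  t25 'y' -> {2}, take 2 (1->2 ok)
  t26 'x' -> {0,1}, take 1 (2->1 ok)
  t27 'x' -> {0,1}, take 0 (1->0 ok)
  t28 'x' -> {0,1}, take 0 (0->0 ok)

0,1,0,1,0,0,1,2,2,1,2,2,1,0,1,0,1,0,1,0,1,2,2,2,1,2,1,0,0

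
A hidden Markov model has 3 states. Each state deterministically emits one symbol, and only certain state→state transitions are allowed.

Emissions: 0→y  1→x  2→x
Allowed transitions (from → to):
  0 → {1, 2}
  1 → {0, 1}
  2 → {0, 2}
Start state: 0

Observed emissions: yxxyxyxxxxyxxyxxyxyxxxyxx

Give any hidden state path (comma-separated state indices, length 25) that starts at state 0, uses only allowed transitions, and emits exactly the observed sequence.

0,1,1,0,2,0,1,1,1,1,0,2,2,0,2,2,0,2,0,2,2,2,0,1,1

  pos 0: y in {0}, choose 0; start
  pos 1: x in {1,2}, choose 1; 0->1 ok
  pos 2: x in {1,2}, choose 1; 1->1 ok
  pos 3: y in {0}, choose 0; 1->0 ok
  pos 4: x in {1,2}, choose 2; 0->2 ok
  pos 5: y in {0}, choose 0; 2->0 ok
  pos 6: x in {1,2}, choose 1; 0->1 ok
  pos 7: x in {1,2}, choose 1; 1->1 ok
  pos 8: x in {1,2}, choose 1; 1->1 ok
  pos 9: x in {1,2}, choose 1; 1->1 ok
  pos 10: y in {0}, choose 0; 1->0 ok
  pos 11: x in {1,2}, choose 2; 0->2 ok
  pos 12: x in {1,2}, choose 2; 2->2 ok
  pos 13: y in {0}, choose 0; 2->0 ok
  pos 14: x in {1,2}, choose 2; 0->2 ok
  pos 15: x in {1,2}, choose 2; 2->2 ok
  pos 16: y in {0}, choose 0; 2->0 ok
  pos 17: x in {1,2}, choose 2; 0->2 ok
  pos 18: y in {0}, choose 0; 2->0 ok
  pos 19: x in {1,2}, choose 2; 0->2 ok
  pos 20: x in {1,2}, choose 2; 2->2 ok
  pos 21: x in {1,2}, choose 2; 2->2 ok
  pos 22: y in {0}, choose 0; 2->0 ok
  pos 23: x in {1,2}, choose 1; 0->1 ok
  pos 24: x in {1,2}, choose 1; 1->1 ok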